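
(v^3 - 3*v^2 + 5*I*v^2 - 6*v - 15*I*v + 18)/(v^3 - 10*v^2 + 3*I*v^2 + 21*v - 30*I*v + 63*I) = (v + 2*I)/(v - 7)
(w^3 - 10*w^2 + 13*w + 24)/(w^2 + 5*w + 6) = (w^3 - 10*w^2 + 13*w + 24)/(w^2 + 5*w + 6)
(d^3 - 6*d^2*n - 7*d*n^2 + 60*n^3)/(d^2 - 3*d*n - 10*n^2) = (d^2 - d*n - 12*n^2)/(d + 2*n)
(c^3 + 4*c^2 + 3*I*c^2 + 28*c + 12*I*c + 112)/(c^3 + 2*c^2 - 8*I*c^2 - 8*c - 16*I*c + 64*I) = (c^2 + 3*I*c + 28)/(c^2 + c*(-2 - 8*I) + 16*I)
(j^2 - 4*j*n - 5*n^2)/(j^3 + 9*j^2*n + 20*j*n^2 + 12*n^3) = (j - 5*n)/(j^2 + 8*j*n + 12*n^2)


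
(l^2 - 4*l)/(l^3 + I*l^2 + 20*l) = (l - 4)/(l^2 + I*l + 20)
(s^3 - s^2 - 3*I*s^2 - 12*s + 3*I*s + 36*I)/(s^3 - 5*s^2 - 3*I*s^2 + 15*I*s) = (s^2 - s - 12)/(s*(s - 5))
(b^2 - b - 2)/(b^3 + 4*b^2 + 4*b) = (b^2 - b - 2)/(b*(b^2 + 4*b + 4))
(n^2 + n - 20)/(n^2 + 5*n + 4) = (n^2 + n - 20)/(n^2 + 5*n + 4)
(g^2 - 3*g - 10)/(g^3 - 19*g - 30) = 1/(g + 3)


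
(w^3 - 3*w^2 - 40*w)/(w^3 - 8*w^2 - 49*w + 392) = w*(w + 5)/(w^2 - 49)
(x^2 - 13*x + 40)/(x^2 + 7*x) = (x^2 - 13*x + 40)/(x*(x + 7))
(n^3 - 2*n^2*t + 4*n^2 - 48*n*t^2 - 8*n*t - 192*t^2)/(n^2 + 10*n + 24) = (n^2 - 2*n*t - 48*t^2)/(n + 6)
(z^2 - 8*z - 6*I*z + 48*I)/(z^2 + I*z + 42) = (z - 8)/(z + 7*I)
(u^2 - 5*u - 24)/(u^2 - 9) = (u - 8)/(u - 3)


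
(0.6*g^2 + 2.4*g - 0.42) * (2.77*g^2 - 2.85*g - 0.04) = 1.662*g^4 + 4.938*g^3 - 8.0274*g^2 + 1.101*g + 0.0168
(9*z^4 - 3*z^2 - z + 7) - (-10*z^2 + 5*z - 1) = 9*z^4 + 7*z^2 - 6*z + 8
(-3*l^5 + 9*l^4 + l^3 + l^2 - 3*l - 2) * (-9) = 27*l^5 - 81*l^4 - 9*l^3 - 9*l^2 + 27*l + 18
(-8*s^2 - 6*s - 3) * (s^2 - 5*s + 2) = -8*s^4 + 34*s^3 + 11*s^2 + 3*s - 6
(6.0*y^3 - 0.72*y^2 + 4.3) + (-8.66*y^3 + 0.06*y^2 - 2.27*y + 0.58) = -2.66*y^3 - 0.66*y^2 - 2.27*y + 4.88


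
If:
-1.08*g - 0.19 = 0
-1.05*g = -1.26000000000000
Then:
No Solution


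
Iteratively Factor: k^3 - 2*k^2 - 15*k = (k + 3)*(k^2 - 5*k) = (k - 5)*(k + 3)*(k)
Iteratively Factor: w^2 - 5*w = (w)*(w - 5)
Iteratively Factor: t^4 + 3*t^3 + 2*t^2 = (t)*(t^3 + 3*t^2 + 2*t) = t^2*(t^2 + 3*t + 2) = t^2*(t + 2)*(t + 1)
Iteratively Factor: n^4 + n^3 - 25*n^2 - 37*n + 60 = (n + 4)*(n^3 - 3*n^2 - 13*n + 15) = (n + 3)*(n + 4)*(n^2 - 6*n + 5) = (n - 5)*(n + 3)*(n + 4)*(n - 1)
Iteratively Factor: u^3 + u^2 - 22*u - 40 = (u + 2)*(u^2 - u - 20) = (u + 2)*(u + 4)*(u - 5)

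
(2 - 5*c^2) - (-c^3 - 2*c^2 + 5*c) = c^3 - 3*c^2 - 5*c + 2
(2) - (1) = 1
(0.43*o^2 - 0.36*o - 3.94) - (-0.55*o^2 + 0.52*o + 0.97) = 0.98*o^2 - 0.88*o - 4.91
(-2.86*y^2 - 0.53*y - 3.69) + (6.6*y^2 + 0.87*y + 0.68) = 3.74*y^2 + 0.34*y - 3.01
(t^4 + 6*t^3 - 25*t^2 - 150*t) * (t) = t^5 + 6*t^4 - 25*t^3 - 150*t^2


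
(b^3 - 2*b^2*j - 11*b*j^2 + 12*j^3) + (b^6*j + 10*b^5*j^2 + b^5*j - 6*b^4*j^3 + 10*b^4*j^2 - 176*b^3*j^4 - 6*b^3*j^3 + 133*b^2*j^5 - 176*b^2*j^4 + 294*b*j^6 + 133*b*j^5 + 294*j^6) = b^6*j + 10*b^5*j^2 + b^5*j - 6*b^4*j^3 + 10*b^4*j^2 - 176*b^3*j^4 - 6*b^3*j^3 + b^3 + 133*b^2*j^5 - 176*b^2*j^4 - 2*b^2*j + 294*b*j^6 + 133*b*j^5 - 11*b*j^2 + 294*j^6 + 12*j^3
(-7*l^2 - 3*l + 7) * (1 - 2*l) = 14*l^3 - l^2 - 17*l + 7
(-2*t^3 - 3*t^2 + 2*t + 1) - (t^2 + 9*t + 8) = -2*t^3 - 4*t^2 - 7*t - 7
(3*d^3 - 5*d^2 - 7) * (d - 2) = 3*d^4 - 11*d^3 + 10*d^2 - 7*d + 14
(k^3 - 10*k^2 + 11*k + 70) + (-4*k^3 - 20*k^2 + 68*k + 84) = -3*k^3 - 30*k^2 + 79*k + 154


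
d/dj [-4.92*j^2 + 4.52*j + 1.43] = 4.52 - 9.84*j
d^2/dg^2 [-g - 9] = 0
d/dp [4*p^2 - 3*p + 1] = 8*p - 3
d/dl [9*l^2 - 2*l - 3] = 18*l - 2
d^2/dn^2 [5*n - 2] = 0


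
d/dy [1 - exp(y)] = -exp(y)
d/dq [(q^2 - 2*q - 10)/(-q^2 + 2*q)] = 20*(1 - q)/(q^2*(q^2 - 4*q + 4))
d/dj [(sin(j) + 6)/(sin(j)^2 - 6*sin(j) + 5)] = (-12*sin(j) + cos(j)^2 + 40)*cos(j)/(sin(j)^2 - 6*sin(j) + 5)^2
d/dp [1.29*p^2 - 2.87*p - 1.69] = 2.58*p - 2.87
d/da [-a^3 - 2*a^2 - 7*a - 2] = -3*a^2 - 4*a - 7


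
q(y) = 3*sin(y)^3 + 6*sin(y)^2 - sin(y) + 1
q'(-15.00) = 3.80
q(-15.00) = 3.36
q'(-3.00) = 2.49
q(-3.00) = 1.25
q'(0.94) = 8.59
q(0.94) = 5.69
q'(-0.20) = -2.97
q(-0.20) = 1.41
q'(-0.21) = -3.04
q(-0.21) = 1.44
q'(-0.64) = -3.98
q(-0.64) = 3.10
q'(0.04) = -0.51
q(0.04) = 0.97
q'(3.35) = 3.03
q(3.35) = 1.44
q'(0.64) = 7.52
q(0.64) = 3.18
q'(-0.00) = -1.00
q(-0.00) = 1.00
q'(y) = 9*sin(y)^2*cos(y) + 12*sin(y)*cos(y) - cos(y)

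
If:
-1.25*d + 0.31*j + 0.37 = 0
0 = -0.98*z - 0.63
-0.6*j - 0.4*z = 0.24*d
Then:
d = 0.37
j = 0.28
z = -0.64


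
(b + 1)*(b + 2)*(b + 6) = b^3 + 9*b^2 + 20*b + 12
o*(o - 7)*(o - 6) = o^3 - 13*o^2 + 42*o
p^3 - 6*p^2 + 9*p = p*(p - 3)^2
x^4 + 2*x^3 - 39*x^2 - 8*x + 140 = (x - 5)*(x - 2)*(x + 2)*(x + 7)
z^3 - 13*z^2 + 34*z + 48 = (z - 8)*(z - 6)*(z + 1)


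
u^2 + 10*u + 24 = (u + 4)*(u + 6)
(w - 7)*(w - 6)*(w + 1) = w^3 - 12*w^2 + 29*w + 42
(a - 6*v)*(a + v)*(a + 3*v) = a^3 - 2*a^2*v - 21*a*v^2 - 18*v^3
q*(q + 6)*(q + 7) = q^3 + 13*q^2 + 42*q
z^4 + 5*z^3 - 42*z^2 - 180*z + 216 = (z - 6)*(z - 1)*(z + 6)^2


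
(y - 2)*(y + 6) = y^2 + 4*y - 12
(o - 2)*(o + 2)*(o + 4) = o^3 + 4*o^2 - 4*o - 16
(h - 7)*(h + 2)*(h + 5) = h^3 - 39*h - 70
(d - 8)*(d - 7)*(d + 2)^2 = d^4 - 11*d^3 + 164*d + 224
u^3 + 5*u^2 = u^2*(u + 5)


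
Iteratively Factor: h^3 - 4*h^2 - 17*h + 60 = (h - 5)*(h^2 + h - 12) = (h - 5)*(h + 4)*(h - 3)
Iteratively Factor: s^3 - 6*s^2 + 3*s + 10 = (s - 2)*(s^2 - 4*s - 5) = (s - 2)*(s + 1)*(s - 5)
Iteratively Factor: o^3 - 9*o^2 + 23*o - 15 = (o - 5)*(o^2 - 4*o + 3) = (o - 5)*(o - 3)*(o - 1)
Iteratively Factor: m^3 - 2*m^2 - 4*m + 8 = (m - 2)*(m^2 - 4) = (m - 2)*(m + 2)*(m - 2)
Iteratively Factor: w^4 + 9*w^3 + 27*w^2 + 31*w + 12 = (w + 3)*(w^3 + 6*w^2 + 9*w + 4) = (w + 1)*(w + 3)*(w^2 + 5*w + 4) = (w + 1)*(w + 3)*(w + 4)*(w + 1)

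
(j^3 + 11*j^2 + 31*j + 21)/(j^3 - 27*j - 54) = (j^2 + 8*j + 7)/(j^2 - 3*j - 18)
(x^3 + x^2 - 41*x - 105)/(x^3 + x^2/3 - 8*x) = 3*(x^2 - 2*x - 35)/(x*(3*x - 8))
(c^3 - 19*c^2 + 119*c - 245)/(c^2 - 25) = (c^2 - 14*c + 49)/(c + 5)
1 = 1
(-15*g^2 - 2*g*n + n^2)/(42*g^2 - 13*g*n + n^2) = (-15*g^2 - 2*g*n + n^2)/(42*g^2 - 13*g*n + n^2)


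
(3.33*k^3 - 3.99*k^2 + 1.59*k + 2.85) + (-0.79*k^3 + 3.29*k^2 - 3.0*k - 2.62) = 2.54*k^3 - 0.7*k^2 - 1.41*k + 0.23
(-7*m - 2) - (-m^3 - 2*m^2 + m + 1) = m^3 + 2*m^2 - 8*m - 3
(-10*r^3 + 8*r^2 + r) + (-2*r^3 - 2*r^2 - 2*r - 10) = -12*r^3 + 6*r^2 - r - 10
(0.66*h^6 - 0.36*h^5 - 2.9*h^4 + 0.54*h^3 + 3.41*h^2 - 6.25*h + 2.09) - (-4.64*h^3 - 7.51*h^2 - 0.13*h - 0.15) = 0.66*h^6 - 0.36*h^5 - 2.9*h^4 + 5.18*h^3 + 10.92*h^2 - 6.12*h + 2.24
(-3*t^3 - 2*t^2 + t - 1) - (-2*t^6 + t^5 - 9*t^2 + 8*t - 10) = 2*t^6 - t^5 - 3*t^3 + 7*t^2 - 7*t + 9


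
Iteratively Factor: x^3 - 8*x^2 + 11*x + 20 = (x + 1)*(x^2 - 9*x + 20) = (x - 5)*(x + 1)*(x - 4)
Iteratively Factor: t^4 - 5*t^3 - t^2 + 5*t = (t - 5)*(t^3 - t) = t*(t - 5)*(t^2 - 1) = t*(t - 5)*(t - 1)*(t + 1)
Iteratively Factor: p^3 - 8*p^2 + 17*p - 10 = (p - 5)*(p^2 - 3*p + 2) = (p - 5)*(p - 1)*(p - 2)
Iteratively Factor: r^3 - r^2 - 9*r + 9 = (r + 3)*(r^2 - 4*r + 3) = (r - 1)*(r + 3)*(r - 3)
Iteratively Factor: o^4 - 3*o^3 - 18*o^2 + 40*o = (o - 5)*(o^3 + 2*o^2 - 8*o) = (o - 5)*(o - 2)*(o^2 + 4*o) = (o - 5)*(o - 2)*(o + 4)*(o)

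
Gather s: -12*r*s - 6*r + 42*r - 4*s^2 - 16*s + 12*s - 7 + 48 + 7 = 36*r - 4*s^2 + s*(-12*r - 4) + 48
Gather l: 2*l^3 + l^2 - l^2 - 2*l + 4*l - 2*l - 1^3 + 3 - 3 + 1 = 2*l^3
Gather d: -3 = -3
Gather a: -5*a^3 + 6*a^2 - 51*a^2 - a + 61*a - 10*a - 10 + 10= -5*a^3 - 45*a^2 + 50*a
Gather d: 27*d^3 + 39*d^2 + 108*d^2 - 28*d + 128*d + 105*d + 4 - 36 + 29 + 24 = 27*d^3 + 147*d^2 + 205*d + 21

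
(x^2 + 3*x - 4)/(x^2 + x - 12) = (x - 1)/(x - 3)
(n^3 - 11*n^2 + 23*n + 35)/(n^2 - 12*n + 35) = n + 1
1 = 1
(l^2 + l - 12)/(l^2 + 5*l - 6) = (l^2 + l - 12)/(l^2 + 5*l - 6)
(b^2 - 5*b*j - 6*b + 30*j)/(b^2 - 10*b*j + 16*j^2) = (b^2 - 5*b*j - 6*b + 30*j)/(b^2 - 10*b*j + 16*j^2)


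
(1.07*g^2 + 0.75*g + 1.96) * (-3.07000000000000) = -3.2849*g^2 - 2.3025*g - 6.0172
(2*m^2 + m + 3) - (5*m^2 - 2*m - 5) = -3*m^2 + 3*m + 8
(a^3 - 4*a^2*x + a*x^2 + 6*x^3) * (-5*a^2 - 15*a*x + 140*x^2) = -5*a^5 + 5*a^4*x + 195*a^3*x^2 - 605*a^2*x^3 + 50*a*x^4 + 840*x^5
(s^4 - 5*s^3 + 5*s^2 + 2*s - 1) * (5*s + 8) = 5*s^5 - 17*s^4 - 15*s^3 + 50*s^2 + 11*s - 8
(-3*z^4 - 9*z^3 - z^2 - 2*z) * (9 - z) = 3*z^5 - 18*z^4 - 80*z^3 - 7*z^2 - 18*z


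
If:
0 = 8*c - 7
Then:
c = 7/8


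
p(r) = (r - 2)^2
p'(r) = 2*r - 4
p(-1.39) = 11.49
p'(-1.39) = -6.78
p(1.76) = 0.06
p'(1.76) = -0.48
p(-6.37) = 70.06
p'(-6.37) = -16.74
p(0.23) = 3.13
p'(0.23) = -3.54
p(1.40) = 0.36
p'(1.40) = -1.20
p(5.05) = 9.30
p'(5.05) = 6.10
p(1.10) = 0.81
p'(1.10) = -1.80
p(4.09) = 4.37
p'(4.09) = 4.18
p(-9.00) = 121.00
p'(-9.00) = -22.00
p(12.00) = 100.00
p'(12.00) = 20.00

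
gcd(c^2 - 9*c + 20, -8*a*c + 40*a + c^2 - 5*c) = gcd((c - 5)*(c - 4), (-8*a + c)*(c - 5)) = c - 5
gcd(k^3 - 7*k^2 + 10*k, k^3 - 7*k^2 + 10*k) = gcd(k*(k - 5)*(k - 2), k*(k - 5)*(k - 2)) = k^3 - 7*k^2 + 10*k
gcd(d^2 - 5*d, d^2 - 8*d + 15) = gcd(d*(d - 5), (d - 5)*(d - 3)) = d - 5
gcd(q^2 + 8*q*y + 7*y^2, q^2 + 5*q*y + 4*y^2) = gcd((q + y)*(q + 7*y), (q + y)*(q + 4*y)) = q + y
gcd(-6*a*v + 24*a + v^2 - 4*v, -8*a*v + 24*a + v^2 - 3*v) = 1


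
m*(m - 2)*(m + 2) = m^3 - 4*m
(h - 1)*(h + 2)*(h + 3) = h^3 + 4*h^2 + h - 6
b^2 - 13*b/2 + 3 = (b - 6)*(b - 1/2)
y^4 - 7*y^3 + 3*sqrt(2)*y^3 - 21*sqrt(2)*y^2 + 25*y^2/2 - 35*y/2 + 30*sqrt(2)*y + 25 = (y - 5)*(y - 2)*(y + sqrt(2)/2)*(y + 5*sqrt(2)/2)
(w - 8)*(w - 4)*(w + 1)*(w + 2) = w^4 - 9*w^3 - 2*w^2 + 72*w + 64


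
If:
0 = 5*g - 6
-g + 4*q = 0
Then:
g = 6/5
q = 3/10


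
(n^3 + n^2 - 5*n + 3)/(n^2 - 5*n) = (n^3 + n^2 - 5*n + 3)/(n*(n - 5))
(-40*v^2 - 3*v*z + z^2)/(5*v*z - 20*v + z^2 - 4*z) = (-8*v + z)/(z - 4)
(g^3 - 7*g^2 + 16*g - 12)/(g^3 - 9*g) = (g^2 - 4*g + 4)/(g*(g + 3))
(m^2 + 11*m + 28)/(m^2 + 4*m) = (m + 7)/m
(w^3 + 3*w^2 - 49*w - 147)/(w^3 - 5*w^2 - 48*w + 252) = (w^2 - 4*w - 21)/(w^2 - 12*w + 36)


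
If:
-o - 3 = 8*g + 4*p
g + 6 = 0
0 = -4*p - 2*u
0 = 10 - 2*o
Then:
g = -6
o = 5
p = 10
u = -20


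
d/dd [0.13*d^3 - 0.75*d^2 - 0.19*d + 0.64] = 0.39*d^2 - 1.5*d - 0.19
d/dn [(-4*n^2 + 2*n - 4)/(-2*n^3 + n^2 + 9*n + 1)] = 2*(-4*n^4 + 4*n^3 - 31*n^2 + 19)/(4*n^6 - 4*n^5 - 35*n^4 + 14*n^3 + 83*n^2 + 18*n + 1)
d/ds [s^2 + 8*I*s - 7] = 2*s + 8*I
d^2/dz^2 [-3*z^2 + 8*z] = -6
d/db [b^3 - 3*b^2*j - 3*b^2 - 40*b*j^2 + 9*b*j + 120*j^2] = 3*b^2 - 6*b*j - 6*b - 40*j^2 + 9*j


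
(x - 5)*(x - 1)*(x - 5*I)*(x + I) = x^4 - 6*x^3 - 4*I*x^3 + 10*x^2 + 24*I*x^2 - 30*x - 20*I*x + 25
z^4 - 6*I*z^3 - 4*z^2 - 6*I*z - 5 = (z - 5*I)*(z - I)^2*(z + I)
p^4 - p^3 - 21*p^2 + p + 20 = (p - 5)*(p - 1)*(p + 1)*(p + 4)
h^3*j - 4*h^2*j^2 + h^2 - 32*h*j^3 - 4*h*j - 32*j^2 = (h - 8*j)*(h + 4*j)*(h*j + 1)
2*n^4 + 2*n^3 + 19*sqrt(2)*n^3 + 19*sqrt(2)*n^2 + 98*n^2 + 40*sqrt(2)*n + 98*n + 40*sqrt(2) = (n + 4*sqrt(2))*(n + 5*sqrt(2))*(sqrt(2)*n + 1)*(sqrt(2)*n + sqrt(2))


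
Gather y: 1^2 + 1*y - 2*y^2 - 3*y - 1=-2*y^2 - 2*y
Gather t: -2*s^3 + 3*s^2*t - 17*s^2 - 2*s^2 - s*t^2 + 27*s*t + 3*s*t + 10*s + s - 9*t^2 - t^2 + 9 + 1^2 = -2*s^3 - 19*s^2 + 11*s + t^2*(-s - 10) + t*(3*s^2 + 30*s) + 10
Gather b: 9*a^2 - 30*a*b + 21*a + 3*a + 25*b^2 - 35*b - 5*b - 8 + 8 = 9*a^2 + 24*a + 25*b^2 + b*(-30*a - 40)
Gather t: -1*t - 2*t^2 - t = -2*t^2 - 2*t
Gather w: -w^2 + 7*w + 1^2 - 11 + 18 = -w^2 + 7*w + 8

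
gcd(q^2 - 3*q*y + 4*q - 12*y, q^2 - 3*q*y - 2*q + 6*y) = -q + 3*y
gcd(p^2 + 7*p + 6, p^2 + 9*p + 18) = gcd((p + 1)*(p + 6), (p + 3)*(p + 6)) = p + 6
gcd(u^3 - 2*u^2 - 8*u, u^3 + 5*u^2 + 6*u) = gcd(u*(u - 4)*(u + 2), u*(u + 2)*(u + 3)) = u^2 + 2*u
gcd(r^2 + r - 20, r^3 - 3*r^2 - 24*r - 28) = 1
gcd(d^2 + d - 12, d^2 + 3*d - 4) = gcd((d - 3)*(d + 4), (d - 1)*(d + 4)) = d + 4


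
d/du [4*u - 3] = 4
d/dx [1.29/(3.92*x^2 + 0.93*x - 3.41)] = (-10.1136*x - 1.1997)/(3.92*x^2 + 0.93*x - 3.41)^2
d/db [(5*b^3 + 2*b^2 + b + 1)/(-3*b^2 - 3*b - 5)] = (-15*b^4 - 30*b^3 - 78*b^2 - 14*b - 2)/(9*b^4 + 18*b^3 + 39*b^2 + 30*b + 25)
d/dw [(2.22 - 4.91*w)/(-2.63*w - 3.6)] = (61.843398*w + 84.65256)/(2.63*w + 3.6)^3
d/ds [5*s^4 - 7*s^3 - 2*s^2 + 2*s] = 20*s^3 - 21*s^2 - 4*s + 2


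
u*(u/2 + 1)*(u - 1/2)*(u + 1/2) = u^4/2 + u^3 - u^2/8 - u/4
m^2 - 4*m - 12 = (m - 6)*(m + 2)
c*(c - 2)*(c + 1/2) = c^3 - 3*c^2/2 - c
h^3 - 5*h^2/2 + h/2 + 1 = (h - 2)*(h - 1)*(h + 1/2)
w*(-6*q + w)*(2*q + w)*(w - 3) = -12*q^2*w^2 + 36*q^2*w - 4*q*w^3 + 12*q*w^2 + w^4 - 3*w^3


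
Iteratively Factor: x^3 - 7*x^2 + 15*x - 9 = (x - 3)*(x^2 - 4*x + 3) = (x - 3)*(x - 1)*(x - 3)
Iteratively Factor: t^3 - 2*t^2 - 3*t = (t + 1)*(t^2 - 3*t) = t*(t + 1)*(t - 3)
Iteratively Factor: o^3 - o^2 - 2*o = (o + 1)*(o^2 - 2*o) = (o - 2)*(o + 1)*(o)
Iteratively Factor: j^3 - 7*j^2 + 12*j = (j - 4)*(j^2 - 3*j) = j*(j - 4)*(j - 3)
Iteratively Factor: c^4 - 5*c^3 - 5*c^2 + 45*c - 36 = (c - 1)*(c^3 - 4*c^2 - 9*c + 36) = (c - 3)*(c - 1)*(c^2 - c - 12) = (c - 4)*(c - 3)*(c - 1)*(c + 3)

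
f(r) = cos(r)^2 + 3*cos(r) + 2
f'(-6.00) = -1.37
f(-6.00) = 5.80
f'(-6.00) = -1.37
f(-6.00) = 5.80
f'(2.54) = -0.76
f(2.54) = 0.21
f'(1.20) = -3.47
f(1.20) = 3.22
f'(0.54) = -2.42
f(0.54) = 5.31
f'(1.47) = -3.19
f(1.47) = 2.31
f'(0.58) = -2.56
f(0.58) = 5.21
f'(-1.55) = 3.04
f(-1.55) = 2.06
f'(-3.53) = -0.44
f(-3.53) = 0.08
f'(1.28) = -3.42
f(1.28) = 2.94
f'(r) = -2*sin(r)*cos(r) - 3*sin(r)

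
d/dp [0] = 0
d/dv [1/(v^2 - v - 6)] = (1 - 2*v)/(-v^2 + v + 6)^2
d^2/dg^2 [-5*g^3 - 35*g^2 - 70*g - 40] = -30*g - 70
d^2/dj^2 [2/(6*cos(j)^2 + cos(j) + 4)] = 2*(-144*sin(j)^4 - 23*sin(j)^2 + 53*cos(j)/2 - 9*cos(3*j)/2 + 121)/(-6*sin(j)^2 + cos(j) + 10)^3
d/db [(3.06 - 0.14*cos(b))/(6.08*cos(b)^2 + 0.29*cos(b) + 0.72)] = (-0.8512*cos(b)^2 + 37.2096*cos(b) + 0.9882)*sin(b)/(36.9664*cos(b)^4 + 3.5264*cos(b)^3 + 8.8393*cos(b)^2 + 0.4176*cos(b) + 0.5184)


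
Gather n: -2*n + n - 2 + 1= -n - 1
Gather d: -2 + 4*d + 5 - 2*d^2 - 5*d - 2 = -2*d^2 - d + 1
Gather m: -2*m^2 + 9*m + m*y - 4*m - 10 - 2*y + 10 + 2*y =-2*m^2 + m*(y + 5)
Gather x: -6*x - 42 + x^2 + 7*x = x^2 + x - 42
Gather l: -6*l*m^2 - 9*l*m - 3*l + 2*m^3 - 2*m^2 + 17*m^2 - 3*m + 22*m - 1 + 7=l*(-6*m^2 - 9*m - 3) + 2*m^3 + 15*m^2 + 19*m + 6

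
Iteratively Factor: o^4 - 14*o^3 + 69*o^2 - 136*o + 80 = (o - 5)*(o^3 - 9*o^2 + 24*o - 16) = (o - 5)*(o - 1)*(o^2 - 8*o + 16) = (o - 5)*(o - 4)*(o - 1)*(o - 4)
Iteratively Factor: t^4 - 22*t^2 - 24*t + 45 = (t + 3)*(t^3 - 3*t^2 - 13*t + 15) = (t - 5)*(t + 3)*(t^2 + 2*t - 3) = (t - 5)*(t - 1)*(t + 3)*(t + 3)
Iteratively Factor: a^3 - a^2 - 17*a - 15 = (a + 3)*(a^2 - 4*a - 5) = (a + 1)*(a + 3)*(a - 5)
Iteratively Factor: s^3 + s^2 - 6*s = (s - 2)*(s^2 + 3*s) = (s - 2)*(s + 3)*(s)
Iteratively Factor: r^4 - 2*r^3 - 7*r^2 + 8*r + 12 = (r + 1)*(r^3 - 3*r^2 - 4*r + 12) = (r - 3)*(r + 1)*(r^2 - 4) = (r - 3)*(r - 2)*(r + 1)*(r + 2)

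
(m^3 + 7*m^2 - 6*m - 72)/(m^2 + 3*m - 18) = m + 4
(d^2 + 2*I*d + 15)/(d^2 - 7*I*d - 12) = (d + 5*I)/(d - 4*I)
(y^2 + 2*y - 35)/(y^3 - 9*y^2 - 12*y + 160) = (y + 7)/(y^2 - 4*y - 32)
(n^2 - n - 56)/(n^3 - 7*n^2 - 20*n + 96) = (n + 7)/(n^2 + n - 12)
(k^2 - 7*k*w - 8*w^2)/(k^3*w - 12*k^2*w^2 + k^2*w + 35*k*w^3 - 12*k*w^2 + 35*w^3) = (k^2 - 7*k*w - 8*w^2)/(w*(k^3 - 12*k^2*w + k^2 + 35*k*w^2 - 12*k*w + 35*w^2))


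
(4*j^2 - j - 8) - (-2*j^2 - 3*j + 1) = 6*j^2 + 2*j - 9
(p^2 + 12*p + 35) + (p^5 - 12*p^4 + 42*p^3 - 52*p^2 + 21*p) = p^5 - 12*p^4 + 42*p^3 - 51*p^2 + 33*p + 35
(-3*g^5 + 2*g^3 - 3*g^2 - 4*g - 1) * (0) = 0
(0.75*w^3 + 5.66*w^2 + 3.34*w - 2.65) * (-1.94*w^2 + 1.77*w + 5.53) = -1.455*w^5 - 9.6529*w^4 + 7.6861*w^3 + 42.3526*w^2 + 13.7797*w - 14.6545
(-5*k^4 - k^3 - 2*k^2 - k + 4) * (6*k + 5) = -30*k^5 - 31*k^4 - 17*k^3 - 16*k^2 + 19*k + 20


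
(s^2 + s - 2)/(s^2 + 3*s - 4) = (s + 2)/(s + 4)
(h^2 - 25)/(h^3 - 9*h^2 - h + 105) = (h + 5)/(h^2 - 4*h - 21)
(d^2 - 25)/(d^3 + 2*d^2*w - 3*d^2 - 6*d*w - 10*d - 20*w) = (d + 5)/(d^2 + 2*d*w + 2*d + 4*w)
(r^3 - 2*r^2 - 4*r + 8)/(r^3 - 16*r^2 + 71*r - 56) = (r^3 - 2*r^2 - 4*r + 8)/(r^3 - 16*r^2 + 71*r - 56)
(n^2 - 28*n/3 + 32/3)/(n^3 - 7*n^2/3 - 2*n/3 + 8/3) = (n - 8)/(n^2 - n - 2)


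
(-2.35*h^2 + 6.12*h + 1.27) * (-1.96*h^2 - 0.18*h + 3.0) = 4.606*h^4 - 11.5722*h^3 - 10.6408*h^2 + 18.1314*h + 3.81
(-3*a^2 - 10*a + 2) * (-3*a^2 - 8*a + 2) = 9*a^4 + 54*a^3 + 68*a^2 - 36*a + 4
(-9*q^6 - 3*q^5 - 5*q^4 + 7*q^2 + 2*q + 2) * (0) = 0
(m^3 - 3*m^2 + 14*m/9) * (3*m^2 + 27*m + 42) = 3*m^5 + 18*m^4 - 103*m^3/3 - 84*m^2 + 196*m/3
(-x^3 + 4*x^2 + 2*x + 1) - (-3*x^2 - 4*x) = -x^3 + 7*x^2 + 6*x + 1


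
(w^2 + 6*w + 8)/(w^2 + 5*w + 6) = (w + 4)/(w + 3)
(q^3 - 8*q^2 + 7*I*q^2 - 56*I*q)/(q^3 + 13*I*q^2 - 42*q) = (q - 8)/(q + 6*I)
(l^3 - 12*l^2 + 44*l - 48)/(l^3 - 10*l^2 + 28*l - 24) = (l - 4)/(l - 2)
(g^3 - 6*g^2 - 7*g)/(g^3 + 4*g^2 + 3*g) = (g - 7)/(g + 3)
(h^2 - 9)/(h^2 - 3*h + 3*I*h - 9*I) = (h + 3)/(h + 3*I)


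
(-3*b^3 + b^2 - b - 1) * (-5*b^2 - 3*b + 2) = 15*b^5 + 4*b^4 - 4*b^3 + 10*b^2 + b - 2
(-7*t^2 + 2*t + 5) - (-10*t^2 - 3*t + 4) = 3*t^2 + 5*t + 1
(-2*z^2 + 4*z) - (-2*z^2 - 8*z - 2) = 12*z + 2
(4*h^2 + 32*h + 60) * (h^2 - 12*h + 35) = 4*h^4 - 16*h^3 - 184*h^2 + 400*h + 2100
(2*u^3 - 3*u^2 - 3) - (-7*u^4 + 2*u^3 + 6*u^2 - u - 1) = 7*u^4 - 9*u^2 + u - 2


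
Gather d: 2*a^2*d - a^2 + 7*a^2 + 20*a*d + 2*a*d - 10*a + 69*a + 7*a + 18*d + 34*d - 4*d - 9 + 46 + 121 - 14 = 6*a^2 + 66*a + d*(2*a^2 + 22*a + 48) + 144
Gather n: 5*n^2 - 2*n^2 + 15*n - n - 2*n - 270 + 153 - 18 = 3*n^2 + 12*n - 135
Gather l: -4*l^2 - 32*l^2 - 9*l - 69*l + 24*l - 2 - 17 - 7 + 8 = -36*l^2 - 54*l - 18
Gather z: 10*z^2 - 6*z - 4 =10*z^2 - 6*z - 4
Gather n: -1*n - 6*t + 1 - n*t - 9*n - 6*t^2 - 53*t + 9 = n*(-t - 10) - 6*t^2 - 59*t + 10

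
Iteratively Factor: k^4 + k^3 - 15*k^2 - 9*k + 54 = (k + 3)*(k^3 - 2*k^2 - 9*k + 18) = (k - 2)*(k + 3)*(k^2 - 9) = (k - 2)*(k + 3)^2*(k - 3)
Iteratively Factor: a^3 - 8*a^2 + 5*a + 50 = (a - 5)*(a^2 - 3*a - 10) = (a - 5)^2*(a + 2)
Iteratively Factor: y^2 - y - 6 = (y - 3)*(y + 2)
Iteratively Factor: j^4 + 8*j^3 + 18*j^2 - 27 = (j + 3)*(j^3 + 5*j^2 + 3*j - 9) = (j + 3)^2*(j^2 + 2*j - 3) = (j - 1)*(j + 3)^2*(j + 3)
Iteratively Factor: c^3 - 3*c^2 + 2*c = (c)*(c^2 - 3*c + 2) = c*(c - 2)*(c - 1)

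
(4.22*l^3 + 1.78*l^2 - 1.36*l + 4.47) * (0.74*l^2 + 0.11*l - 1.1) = 3.1228*l^5 + 1.7814*l^4 - 5.4526*l^3 + 1.2002*l^2 + 1.9877*l - 4.917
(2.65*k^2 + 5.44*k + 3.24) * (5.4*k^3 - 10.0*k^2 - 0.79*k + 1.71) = 14.31*k^5 + 2.876*k^4 - 38.9975*k^3 - 32.1661*k^2 + 6.7428*k + 5.5404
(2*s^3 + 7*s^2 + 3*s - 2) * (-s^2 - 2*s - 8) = -2*s^5 - 11*s^4 - 33*s^3 - 60*s^2 - 20*s + 16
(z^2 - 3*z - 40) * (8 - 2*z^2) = -2*z^4 + 6*z^3 + 88*z^2 - 24*z - 320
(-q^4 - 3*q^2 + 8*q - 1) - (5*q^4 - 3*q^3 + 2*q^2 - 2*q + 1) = -6*q^4 + 3*q^3 - 5*q^2 + 10*q - 2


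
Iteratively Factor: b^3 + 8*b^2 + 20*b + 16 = (b + 2)*(b^2 + 6*b + 8) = (b + 2)^2*(b + 4)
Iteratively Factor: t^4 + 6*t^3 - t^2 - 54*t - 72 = (t - 3)*(t^3 + 9*t^2 + 26*t + 24) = (t - 3)*(t + 2)*(t^2 + 7*t + 12) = (t - 3)*(t + 2)*(t + 3)*(t + 4)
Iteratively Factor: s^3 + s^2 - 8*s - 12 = (s + 2)*(s^2 - s - 6) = (s + 2)^2*(s - 3)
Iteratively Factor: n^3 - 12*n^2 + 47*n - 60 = (n - 5)*(n^2 - 7*n + 12) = (n - 5)*(n - 4)*(n - 3)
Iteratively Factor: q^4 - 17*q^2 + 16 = (q + 1)*(q^3 - q^2 - 16*q + 16) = (q - 1)*(q + 1)*(q^2 - 16) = (q - 1)*(q + 1)*(q + 4)*(q - 4)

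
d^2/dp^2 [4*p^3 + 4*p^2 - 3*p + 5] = 24*p + 8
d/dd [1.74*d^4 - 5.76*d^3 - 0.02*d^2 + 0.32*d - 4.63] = 6.96*d^3 - 17.28*d^2 - 0.04*d + 0.32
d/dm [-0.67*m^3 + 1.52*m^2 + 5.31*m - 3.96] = -2.01*m^2 + 3.04*m + 5.31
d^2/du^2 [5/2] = 0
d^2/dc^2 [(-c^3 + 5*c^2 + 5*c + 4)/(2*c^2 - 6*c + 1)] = 2*(46*c^3 + 36*c^2 - 177*c + 171)/(8*c^6 - 72*c^5 + 228*c^4 - 288*c^3 + 114*c^2 - 18*c + 1)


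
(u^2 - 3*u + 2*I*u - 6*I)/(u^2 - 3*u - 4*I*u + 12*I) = (u + 2*I)/(u - 4*I)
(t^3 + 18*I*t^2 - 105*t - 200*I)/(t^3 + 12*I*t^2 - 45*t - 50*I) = (t + 8*I)/(t + 2*I)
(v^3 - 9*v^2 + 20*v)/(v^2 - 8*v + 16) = v*(v - 5)/(v - 4)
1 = 1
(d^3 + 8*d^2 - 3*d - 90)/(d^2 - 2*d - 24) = (-d^3 - 8*d^2 + 3*d + 90)/(-d^2 + 2*d + 24)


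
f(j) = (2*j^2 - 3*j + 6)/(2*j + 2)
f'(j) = (4*j - 3)/(2*j + 2) - 2*(2*j^2 - 3*j + 6)/(2*j + 2)^2 = (j^2 + 2*j - 9/2)/(j^2 + 2*j + 1)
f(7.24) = 5.41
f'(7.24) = 0.92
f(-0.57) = 9.72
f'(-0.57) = -28.75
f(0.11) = 2.56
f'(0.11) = -3.46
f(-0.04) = 3.19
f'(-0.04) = -4.97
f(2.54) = 1.59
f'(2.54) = 0.56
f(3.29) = 2.07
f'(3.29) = 0.70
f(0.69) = 1.44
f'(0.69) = -0.93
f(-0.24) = 4.50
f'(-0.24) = -8.52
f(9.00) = 7.05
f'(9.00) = 0.94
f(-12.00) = -15.00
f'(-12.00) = 0.95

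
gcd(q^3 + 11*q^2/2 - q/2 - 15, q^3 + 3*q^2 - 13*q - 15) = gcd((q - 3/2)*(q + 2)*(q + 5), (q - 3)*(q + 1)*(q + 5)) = q + 5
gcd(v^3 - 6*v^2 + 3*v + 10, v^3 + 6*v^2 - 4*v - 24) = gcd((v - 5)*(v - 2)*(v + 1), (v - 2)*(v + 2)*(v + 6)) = v - 2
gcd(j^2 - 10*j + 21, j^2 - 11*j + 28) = j - 7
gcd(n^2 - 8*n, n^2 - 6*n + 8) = 1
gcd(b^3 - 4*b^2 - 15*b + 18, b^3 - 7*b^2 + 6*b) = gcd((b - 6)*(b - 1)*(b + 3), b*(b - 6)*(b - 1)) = b^2 - 7*b + 6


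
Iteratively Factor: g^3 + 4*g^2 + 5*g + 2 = (g + 1)*(g^2 + 3*g + 2) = (g + 1)*(g + 2)*(g + 1)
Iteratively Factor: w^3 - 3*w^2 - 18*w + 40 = (w - 5)*(w^2 + 2*w - 8) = (w - 5)*(w - 2)*(w + 4)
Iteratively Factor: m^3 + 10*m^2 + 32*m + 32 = (m + 2)*(m^2 + 8*m + 16) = (m + 2)*(m + 4)*(m + 4)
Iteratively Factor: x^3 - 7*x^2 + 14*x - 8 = (x - 2)*(x^2 - 5*x + 4) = (x - 4)*(x - 2)*(x - 1)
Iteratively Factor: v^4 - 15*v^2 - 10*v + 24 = (v + 2)*(v^3 - 2*v^2 - 11*v + 12) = (v - 1)*(v + 2)*(v^2 - v - 12) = (v - 1)*(v + 2)*(v + 3)*(v - 4)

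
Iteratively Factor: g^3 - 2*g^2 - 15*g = (g + 3)*(g^2 - 5*g) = g*(g + 3)*(g - 5)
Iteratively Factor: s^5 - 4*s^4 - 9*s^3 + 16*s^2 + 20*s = (s)*(s^4 - 4*s^3 - 9*s^2 + 16*s + 20) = s*(s + 2)*(s^3 - 6*s^2 + 3*s + 10) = s*(s - 5)*(s + 2)*(s^2 - s - 2) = s*(s - 5)*(s - 2)*(s + 2)*(s + 1)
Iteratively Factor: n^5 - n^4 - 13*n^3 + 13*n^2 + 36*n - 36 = (n + 3)*(n^4 - 4*n^3 - n^2 + 16*n - 12) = (n + 2)*(n + 3)*(n^3 - 6*n^2 + 11*n - 6) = (n - 2)*(n + 2)*(n + 3)*(n^2 - 4*n + 3) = (n - 3)*(n - 2)*(n + 2)*(n + 3)*(n - 1)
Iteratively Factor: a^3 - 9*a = (a + 3)*(a^2 - 3*a) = a*(a + 3)*(a - 3)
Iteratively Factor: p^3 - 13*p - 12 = (p + 3)*(p^2 - 3*p - 4) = (p - 4)*(p + 3)*(p + 1)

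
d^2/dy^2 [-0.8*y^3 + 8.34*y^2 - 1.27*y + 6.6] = 16.68 - 4.8*y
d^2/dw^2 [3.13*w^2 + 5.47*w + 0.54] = 6.26000000000000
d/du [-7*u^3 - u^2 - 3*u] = -21*u^2 - 2*u - 3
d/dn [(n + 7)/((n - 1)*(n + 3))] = (-n^2 - 14*n - 17)/(n^4 + 4*n^3 - 2*n^2 - 12*n + 9)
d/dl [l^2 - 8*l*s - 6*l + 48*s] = 2*l - 8*s - 6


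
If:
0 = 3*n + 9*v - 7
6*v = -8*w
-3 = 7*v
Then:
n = 76/21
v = -3/7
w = 9/28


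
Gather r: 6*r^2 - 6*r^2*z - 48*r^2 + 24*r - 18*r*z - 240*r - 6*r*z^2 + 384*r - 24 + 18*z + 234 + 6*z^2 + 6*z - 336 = r^2*(-6*z - 42) + r*(-6*z^2 - 18*z + 168) + 6*z^2 + 24*z - 126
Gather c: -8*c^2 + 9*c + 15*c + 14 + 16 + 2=-8*c^2 + 24*c + 32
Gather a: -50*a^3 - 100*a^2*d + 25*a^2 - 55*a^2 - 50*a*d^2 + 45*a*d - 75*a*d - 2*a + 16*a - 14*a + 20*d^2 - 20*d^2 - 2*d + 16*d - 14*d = -50*a^3 + a^2*(-100*d - 30) + a*(-50*d^2 - 30*d)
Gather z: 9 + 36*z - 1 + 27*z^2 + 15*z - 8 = 27*z^2 + 51*z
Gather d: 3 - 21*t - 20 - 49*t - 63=-70*t - 80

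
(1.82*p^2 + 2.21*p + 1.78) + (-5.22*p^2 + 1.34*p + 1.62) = -3.4*p^2 + 3.55*p + 3.4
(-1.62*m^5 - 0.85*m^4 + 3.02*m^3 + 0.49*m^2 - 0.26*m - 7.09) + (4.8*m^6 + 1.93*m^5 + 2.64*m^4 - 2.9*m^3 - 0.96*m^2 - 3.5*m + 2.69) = 4.8*m^6 + 0.31*m^5 + 1.79*m^4 + 0.12*m^3 - 0.47*m^2 - 3.76*m - 4.4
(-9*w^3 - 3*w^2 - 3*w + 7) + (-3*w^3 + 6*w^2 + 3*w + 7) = -12*w^3 + 3*w^2 + 14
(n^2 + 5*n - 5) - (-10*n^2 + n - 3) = 11*n^2 + 4*n - 2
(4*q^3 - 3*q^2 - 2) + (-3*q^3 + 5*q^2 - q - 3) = q^3 + 2*q^2 - q - 5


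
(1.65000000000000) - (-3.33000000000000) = 4.98000000000000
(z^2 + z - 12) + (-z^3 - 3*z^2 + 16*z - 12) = -z^3 - 2*z^2 + 17*z - 24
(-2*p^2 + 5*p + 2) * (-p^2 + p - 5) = 2*p^4 - 7*p^3 + 13*p^2 - 23*p - 10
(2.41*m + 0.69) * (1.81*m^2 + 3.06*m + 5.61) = 4.3621*m^3 + 8.6235*m^2 + 15.6315*m + 3.8709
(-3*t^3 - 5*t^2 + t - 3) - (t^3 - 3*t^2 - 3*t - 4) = -4*t^3 - 2*t^2 + 4*t + 1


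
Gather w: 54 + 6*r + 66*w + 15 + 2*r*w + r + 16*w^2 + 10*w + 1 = 7*r + 16*w^2 + w*(2*r + 76) + 70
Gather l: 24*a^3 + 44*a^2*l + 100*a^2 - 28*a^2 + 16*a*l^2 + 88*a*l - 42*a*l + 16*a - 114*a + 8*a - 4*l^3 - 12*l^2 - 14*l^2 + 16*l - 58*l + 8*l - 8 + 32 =24*a^3 + 72*a^2 - 90*a - 4*l^3 + l^2*(16*a - 26) + l*(44*a^2 + 46*a - 34) + 24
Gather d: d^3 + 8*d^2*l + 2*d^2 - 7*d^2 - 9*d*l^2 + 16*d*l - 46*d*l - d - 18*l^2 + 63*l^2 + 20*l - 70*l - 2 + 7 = d^3 + d^2*(8*l - 5) + d*(-9*l^2 - 30*l - 1) + 45*l^2 - 50*l + 5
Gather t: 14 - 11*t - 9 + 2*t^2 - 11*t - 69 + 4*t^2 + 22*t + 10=6*t^2 - 54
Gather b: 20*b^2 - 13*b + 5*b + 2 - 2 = 20*b^2 - 8*b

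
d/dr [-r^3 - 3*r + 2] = -3*r^2 - 3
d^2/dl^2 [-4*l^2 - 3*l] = -8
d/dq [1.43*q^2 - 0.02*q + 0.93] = 2.86*q - 0.02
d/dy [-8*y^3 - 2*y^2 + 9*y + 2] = -24*y^2 - 4*y + 9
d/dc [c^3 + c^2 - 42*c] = 3*c^2 + 2*c - 42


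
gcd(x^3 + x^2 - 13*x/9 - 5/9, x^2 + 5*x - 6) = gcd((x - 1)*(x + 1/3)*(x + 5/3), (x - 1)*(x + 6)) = x - 1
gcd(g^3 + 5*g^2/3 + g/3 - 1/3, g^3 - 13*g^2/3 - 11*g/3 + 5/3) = g^2 + 2*g/3 - 1/3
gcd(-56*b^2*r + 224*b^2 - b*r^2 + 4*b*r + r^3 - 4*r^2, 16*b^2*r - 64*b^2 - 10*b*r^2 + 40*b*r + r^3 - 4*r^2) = -8*b*r + 32*b + r^2 - 4*r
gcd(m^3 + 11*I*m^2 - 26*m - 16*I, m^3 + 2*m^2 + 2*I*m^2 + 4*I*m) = m + 2*I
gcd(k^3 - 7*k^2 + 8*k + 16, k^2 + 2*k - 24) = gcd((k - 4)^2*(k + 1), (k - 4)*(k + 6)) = k - 4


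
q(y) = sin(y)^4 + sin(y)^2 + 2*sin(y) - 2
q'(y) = 4*sin(y)^3*cos(y) + 2*sin(y)*cos(y) + 2*cos(y)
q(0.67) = -0.22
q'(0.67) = 3.29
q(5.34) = -2.53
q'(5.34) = -1.02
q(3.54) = -2.60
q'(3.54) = -0.91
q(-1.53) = -2.00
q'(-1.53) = -0.16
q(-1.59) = -2.00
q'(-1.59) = 0.08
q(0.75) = 0.04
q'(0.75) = 3.39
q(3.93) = -2.66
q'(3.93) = 0.60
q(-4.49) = 1.81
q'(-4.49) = -1.69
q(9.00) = -0.98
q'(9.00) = -2.83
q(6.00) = -2.47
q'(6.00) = 1.30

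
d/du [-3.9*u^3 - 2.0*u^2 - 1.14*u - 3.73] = -11.7*u^2 - 4.0*u - 1.14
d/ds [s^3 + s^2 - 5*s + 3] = 3*s^2 + 2*s - 5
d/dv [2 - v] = -1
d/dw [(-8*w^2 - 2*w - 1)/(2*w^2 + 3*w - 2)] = (-20*w^2 + 36*w + 7)/(4*w^4 + 12*w^3 + w^2 - 12*w + 4)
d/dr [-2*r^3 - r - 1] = -6*r^2 - 1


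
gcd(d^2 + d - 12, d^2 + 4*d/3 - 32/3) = d + 4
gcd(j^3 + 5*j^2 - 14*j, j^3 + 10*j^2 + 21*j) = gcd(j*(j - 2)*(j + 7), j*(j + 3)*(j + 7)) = j^2 + 7*j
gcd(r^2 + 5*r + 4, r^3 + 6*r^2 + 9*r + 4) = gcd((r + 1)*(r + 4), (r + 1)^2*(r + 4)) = r^2 + 5*r + 4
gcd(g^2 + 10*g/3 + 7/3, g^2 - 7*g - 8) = g + 1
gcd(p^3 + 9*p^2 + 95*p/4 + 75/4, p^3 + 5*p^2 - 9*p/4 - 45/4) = p^2 + 13*p/2 + 15/2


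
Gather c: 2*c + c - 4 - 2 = 3*c - 6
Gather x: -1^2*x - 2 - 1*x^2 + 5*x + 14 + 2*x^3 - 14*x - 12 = 2*x^3 - x^2 - 10*x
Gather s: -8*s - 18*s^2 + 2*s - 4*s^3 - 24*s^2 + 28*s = -4*s^3 - 42*s^2 + 22*s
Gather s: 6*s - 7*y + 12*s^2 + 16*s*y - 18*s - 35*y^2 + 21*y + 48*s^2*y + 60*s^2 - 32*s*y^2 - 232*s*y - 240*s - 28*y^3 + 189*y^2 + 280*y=s^2*(48*y + 72) + s*(-32*y^2 - 216*y - 252) - 28*y^3 + 154*y^2 + 294*y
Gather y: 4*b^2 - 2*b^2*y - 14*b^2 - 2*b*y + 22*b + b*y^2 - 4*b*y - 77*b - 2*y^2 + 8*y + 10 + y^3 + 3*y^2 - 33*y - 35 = -10*b^2 - 55*b + y^3 + y^2*(b + 1) + y*(-2*b^2 - 6*b - 25) - 25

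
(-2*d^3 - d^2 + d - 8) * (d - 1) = -2*d^4 + d^3 + 2*d^2 - 9*d + 8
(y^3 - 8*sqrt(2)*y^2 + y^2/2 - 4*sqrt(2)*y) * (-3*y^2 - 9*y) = -3*y^5 - 21*y^4/2 + 24*sqrt(2)*y^4 - 9*y^3/2 + 84*sqrt(2)*y^3 + 36*sqrt(2)*y^2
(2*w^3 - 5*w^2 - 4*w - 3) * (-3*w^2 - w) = -6*w^5 + 13*w^4 + 17*w^3 + 13*w^2 + 3*w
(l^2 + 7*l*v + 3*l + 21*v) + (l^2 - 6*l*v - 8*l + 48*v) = 2*l^2 + l*v - 5*l + 69*v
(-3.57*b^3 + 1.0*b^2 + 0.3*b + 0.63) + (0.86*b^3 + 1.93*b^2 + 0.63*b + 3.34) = -2.71*b^3 + 2.93*b^2 + 0.93*b + 3.97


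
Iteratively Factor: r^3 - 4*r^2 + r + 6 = (r - 3)*(r^2 - r - 2) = (r - 3)*(r - 2)*(r + 1)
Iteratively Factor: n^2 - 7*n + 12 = (n - 4)*(n - 3)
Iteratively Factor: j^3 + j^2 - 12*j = (j)*(j^2 + j - 12) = j*(j + 4)*(j - 3)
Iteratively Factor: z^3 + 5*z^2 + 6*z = (z)*(z^2 + 5*z + 6) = z*(z + 3)*(z + 2)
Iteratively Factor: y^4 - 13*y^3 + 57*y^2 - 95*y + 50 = (y - 5)*(y^3 - 8*y^2 + 17*y - 10) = (y - 5)*(y - 2)*(y^2 - 6*y + 5) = (y - 5)*(y - 2)*(y - 1)*(y - 5)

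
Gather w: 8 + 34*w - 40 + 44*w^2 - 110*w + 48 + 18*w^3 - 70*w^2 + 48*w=18*w^3 - 26*w^2 - 28*w + 16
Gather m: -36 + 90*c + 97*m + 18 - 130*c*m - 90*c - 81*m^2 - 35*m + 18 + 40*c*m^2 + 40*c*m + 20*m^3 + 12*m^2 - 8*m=20*m^3 + m^2*(40*c - 69) + m*(54 - 90*c)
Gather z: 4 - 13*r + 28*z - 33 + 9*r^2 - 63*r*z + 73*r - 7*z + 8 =9*r^2 + 60*r + z*(21 - 63*r) - 21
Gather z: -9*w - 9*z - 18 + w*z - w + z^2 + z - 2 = -10*w + z^2 + z*(w - 8) - 20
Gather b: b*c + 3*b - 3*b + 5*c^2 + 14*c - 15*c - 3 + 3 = b*c + 5*c^2 - c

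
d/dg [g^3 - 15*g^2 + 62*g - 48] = 3*g^2 - 30*g + 62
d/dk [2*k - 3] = 2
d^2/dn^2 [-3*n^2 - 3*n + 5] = -6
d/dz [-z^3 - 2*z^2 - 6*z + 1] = -3*z^2 - 4*z - 6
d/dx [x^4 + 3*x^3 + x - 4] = 4*x^3 + 9*x^2 + 1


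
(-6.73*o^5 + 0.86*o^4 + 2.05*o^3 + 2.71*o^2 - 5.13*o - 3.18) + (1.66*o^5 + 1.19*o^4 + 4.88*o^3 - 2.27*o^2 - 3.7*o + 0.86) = -5.07*o^5 + 2.05*o^4 + 6.93*o^3 + 0.44*o^2 - 8.83*o - 2.32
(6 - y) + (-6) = -y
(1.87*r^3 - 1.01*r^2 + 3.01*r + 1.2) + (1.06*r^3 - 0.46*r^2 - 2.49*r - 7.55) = 2.93*r^3 - 1.47*r^2 + 0.52*r - 6.35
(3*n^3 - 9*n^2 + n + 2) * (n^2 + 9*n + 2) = 3*n^5 + 18*n^4 - 74*n^3 - 7*n^2 + 20*n + 4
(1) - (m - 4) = 5 - m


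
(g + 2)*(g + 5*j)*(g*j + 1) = g^3*j + 5*g^2*j^2 + 2*g^2*j + g^2 + 10*g*j^2 + 5*g*j + 2*g + 10*j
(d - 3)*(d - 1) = d^2 - 4*d + 3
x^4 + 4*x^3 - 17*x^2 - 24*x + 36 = (x - 3)*(x - 1)*(x + 2)*(x + 6)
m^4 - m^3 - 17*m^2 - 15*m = m*(m - 5)*(m + 1)*(m + 3)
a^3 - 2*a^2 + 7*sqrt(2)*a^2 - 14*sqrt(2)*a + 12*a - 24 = (a - 2)*(a + sqrt(2))*(a + 6*sqrt(2))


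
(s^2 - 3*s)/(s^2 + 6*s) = (s - 3)/(s + 6)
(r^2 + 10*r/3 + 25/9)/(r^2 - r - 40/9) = (3*r + 5)/(3*r - 8)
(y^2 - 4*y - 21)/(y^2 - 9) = (y - 7)/(y - 3)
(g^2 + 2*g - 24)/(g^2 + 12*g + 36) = (g - 4)/(g + 6)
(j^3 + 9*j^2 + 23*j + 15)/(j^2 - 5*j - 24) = (j^2 + 6*j + 5)/(j - 8)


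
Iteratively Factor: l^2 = (l)*(l)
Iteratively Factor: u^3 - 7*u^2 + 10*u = (u - 2)*(u^2 - 5*u) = u*(u - 2)*(u - 5)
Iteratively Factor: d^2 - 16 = (d - 4)*(d + 4)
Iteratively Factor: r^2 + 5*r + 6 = (r + 3)*(r + 2)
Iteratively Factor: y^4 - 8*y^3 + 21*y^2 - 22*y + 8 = (y - 2)*(y^3 - 6*y^2 + 9*y - 4) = (y - 2)*(y - 1)*(y^2 - 5*y + 4) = (y - 2)*(y - 1)^2*(y - 4)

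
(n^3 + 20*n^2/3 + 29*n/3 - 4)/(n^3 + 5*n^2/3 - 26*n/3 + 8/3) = (n + 3)/(n - 2)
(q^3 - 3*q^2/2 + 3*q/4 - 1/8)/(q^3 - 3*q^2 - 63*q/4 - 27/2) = (-8*q^3 + 12*q^2 - 6*q + 1)/(2*(-4*q^3 + 12*q^2 + 63*q + 54))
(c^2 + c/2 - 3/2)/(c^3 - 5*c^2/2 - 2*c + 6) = (c - 1)/(c^2 - 4*c + 4)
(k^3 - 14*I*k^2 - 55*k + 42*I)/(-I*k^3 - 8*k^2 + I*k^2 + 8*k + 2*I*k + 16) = (I*k^3 + 14*k^2 - 55*I*k - 42)/(k^3 + k^2*(-1 - 8*I) + k*(-2 + 8*I) + 16*I)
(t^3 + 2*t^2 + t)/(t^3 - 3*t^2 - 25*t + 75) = t*(t^2 + 2*t + 1)/(t^3 - 3*t^2 - 25*t + 75)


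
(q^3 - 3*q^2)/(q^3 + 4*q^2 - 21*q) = q/(q + 7)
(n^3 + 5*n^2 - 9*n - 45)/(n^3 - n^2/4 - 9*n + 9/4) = 4*(n + 5)/(4*n - 1)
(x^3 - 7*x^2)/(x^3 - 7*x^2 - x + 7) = x^2/(x^2 - 1)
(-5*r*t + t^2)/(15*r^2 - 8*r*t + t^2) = -t/(3*r - t)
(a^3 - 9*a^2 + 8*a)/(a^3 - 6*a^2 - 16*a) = (a - 1)/(a + 2)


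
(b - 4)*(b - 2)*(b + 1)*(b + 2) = b^4 - 3*b^3 - 8*b^2 + 12*b + 16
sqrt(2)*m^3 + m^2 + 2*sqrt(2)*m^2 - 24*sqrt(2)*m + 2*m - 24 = (m - 4)*(m + 6)*(sqrt(2)*m + 1)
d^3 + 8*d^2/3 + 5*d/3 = d*(d + 1)*(d + 5/3)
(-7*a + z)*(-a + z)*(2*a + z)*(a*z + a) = 14*a^4*z + 14*a^4 - 9*a^3*z^2 - 9*a^3*z - 6*a^2*z^3 - 6*a^2*z^2 + a*z^4 + a*z^3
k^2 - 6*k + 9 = (k - 3)^2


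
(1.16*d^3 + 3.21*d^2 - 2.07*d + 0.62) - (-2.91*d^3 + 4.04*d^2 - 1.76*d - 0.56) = 4.07*d^3 - 0.83*d^2 - 0.31*d + 1.18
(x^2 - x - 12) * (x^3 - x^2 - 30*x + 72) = x^5 - 2*x^4 - 41*x^3 + 114*x^2 + 288*x - 864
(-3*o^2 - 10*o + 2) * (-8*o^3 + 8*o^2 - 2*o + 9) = 24*o^5 + 56*o^4 - 90*o^3 + 9*o^2 - 94*o + 18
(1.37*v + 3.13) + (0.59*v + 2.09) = 1.96*v + 5.22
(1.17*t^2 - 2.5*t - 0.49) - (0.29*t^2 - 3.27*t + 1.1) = 0.88*t^2 + 0.77*t - 1.59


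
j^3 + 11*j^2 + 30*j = j*(j + 5)*(j + 6)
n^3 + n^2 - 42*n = n*(n - 6)*(n + 7)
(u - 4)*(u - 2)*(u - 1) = u^3 - 7*u^2 + 14*u - 8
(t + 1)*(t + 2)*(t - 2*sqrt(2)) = t^3 - 2*sqrt(2)*t^2 + 3*t^2 - 6*sqrt(2)*t + 2*t - 4*sqrt(2)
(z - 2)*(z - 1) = z^2 - 3*z + 2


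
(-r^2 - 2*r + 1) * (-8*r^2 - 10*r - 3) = 8*r^4 + 26*r^3 + 15*r^2 - 4*r - 3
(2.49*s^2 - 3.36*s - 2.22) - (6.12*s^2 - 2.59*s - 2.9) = -3.63*s^2 - 0.77*s + 0.68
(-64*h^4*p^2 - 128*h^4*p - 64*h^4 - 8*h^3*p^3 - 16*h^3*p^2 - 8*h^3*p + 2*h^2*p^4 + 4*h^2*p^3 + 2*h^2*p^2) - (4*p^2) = -64*h^4*p^2 - 128*h^4*p - 64*h^4 - 8*h^3*p^3 - 16*h^3*p^2 - 8*h^3*p + 2*h^2*p^4 + 4*h^2*p^3 + 2*h^2*p^2 - 4*p^2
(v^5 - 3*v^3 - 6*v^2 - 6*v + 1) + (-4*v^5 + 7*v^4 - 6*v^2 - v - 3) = -3*v^5 + 7*v^4 - 3*v^3 - 12*v^2 - 7*v - 2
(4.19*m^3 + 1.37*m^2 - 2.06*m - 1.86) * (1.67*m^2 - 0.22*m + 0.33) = 6.9973*m^5 + 1.3661*m^4 - 2.3589*m^3 - 2.2009*m^2 - 0.2706*m - 0.6138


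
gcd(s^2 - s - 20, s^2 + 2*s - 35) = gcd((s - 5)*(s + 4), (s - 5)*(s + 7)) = s - 5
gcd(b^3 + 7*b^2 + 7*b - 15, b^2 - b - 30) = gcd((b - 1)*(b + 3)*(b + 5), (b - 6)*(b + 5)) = b + 5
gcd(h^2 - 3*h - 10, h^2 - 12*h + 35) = h - 5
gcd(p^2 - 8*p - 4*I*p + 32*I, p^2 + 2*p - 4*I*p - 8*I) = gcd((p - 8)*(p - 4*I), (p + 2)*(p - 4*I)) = p - 4*I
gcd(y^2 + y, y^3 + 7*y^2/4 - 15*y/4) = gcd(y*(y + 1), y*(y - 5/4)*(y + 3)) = y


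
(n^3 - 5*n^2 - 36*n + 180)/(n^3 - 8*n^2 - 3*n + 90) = (n + 6)/(n + 3)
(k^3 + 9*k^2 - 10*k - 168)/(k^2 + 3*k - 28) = k + 6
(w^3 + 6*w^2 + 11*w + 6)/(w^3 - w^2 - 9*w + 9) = (w^2 + 3*w + 2)/(w^2 - 4*w + 3)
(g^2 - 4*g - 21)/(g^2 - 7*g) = (g + 3)/g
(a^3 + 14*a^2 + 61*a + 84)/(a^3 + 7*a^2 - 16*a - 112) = (a + 3)/(a - 4)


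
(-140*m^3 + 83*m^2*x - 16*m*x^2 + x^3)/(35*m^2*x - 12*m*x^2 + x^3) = (-4*m + x)/x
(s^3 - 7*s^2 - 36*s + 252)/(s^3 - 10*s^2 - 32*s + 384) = (s^2 - 13*s + 42)/(s^2 - 16*s + 64)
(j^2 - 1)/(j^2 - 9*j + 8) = (j + 1)/(j - 8)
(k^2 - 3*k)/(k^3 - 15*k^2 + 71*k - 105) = k/(k^2 - 12*k + 35)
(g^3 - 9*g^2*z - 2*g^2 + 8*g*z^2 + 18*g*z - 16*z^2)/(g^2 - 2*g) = g - 9*z + 8*z^2/g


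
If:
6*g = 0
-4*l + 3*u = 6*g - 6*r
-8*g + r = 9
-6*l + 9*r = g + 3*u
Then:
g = 0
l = 27/2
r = 9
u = 0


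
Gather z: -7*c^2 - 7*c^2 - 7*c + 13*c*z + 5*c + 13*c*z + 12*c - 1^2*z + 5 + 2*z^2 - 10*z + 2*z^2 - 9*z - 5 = -14*c^2 + 10*c + 4*z^2 + z*(26*c - 20)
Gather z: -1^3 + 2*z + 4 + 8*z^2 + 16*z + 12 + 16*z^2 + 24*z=24*z^2 + 42*z + 15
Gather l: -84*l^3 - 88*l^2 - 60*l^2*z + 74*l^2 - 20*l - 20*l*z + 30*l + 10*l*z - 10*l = -84*l^3 + l^2*(-60*z - 14) - 10*l*z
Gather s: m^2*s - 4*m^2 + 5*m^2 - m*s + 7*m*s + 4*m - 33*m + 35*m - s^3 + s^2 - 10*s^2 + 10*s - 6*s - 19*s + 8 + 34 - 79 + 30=m^2 + 6*m - s^3 - 9*s^2 + s*(m^2 + 6*m - 15) - 7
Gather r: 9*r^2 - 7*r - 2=9*r^2 - 7*r - 2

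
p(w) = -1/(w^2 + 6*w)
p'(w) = -(-2*w - 6)/(w^2 + 6*w)^2 = 2*(w + 3)/(w^2*(w + 6)^2)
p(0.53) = -0.29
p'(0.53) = 0.59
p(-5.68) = 0.55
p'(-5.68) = -1.62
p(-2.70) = 0.11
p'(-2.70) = 0.01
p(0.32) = -0.49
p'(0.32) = 1.62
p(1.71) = -0.08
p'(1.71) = 0.05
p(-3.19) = 0.11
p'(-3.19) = -0.00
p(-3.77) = 0.12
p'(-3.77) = -0.02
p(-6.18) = -0.90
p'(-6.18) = -5.14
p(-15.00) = -0.00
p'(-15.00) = 0.00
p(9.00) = -0.00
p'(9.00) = 0.00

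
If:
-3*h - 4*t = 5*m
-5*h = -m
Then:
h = -t/7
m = -5*t/7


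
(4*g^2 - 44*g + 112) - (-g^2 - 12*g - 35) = 5*g^2 - 32*g + 147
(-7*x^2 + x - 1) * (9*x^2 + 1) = -63*x^4 + 9*x^3 - 16*x^2 + x - 1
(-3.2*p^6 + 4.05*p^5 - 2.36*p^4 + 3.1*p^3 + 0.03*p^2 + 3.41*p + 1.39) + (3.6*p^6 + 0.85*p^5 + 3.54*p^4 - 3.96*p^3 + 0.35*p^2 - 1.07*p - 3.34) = 0.4*p^6 + 4.9*p^5 + 1.18*p^4 - 0.86*p^3 + 0.38*p^2 + 2.34*p - 1.95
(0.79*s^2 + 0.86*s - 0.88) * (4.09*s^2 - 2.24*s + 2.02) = 3.2311*s^4 + 1.7478*s^3 - 3.9298*s^2 + 3.7084*s - 1.7776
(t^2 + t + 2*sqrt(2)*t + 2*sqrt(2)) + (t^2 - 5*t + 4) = 2*t^2 - 4*t + 2*sqrt(2)*t + 2*sqrt(2) + 4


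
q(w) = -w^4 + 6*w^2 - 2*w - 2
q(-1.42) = 8.87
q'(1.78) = -3.20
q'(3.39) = -117.15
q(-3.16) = -35.48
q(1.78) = 3.41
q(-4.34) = -235.09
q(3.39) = -71.90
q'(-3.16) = 86.30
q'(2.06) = -12.25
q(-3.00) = -23.00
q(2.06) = 1.33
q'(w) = -4*w^3 + 12*w - 2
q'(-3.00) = 70.00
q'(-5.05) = 452.55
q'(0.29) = 1.38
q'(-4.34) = 272.91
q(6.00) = -1094.00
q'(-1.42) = -7.59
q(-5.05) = -489.26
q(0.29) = -2.08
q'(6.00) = -794.00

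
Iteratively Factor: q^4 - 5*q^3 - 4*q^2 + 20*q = (q + 2)*(q^3 - 7*q^2 + 10*q) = q*(q + 2)*(q^2 - 7*q + 10) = q*(q - 5)*(q + 2)*(q - 2)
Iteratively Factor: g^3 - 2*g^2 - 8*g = (g)*(g^2 - 2*g - 8) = g*(g + 2)*(g - 4)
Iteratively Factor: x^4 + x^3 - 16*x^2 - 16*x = (x + 4)*(x^3 - 3*x^2 - 4*x) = (x - 4)*(x + 4)*(x^2 + x) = (x - 4)*(x + 1)*(x + 4)*(x)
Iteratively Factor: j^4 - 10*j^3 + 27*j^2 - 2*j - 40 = (j - 5)*(j^3 - 5*j^2 + 2*j + 8) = (j - 5)*(j + 1)*(j^2 - 6*j + 8) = (j - 5)*(j - 2)*(j + 1)*(j - 4)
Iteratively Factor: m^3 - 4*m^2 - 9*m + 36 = (m - 3)*(m^2 - m - 12) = (m - 4)*(m - 3)*(m + 3)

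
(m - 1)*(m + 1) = m^2 - 1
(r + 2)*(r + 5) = r^2 + 7*r + 10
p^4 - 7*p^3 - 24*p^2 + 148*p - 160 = (p - 8)*(p - 2)^2*(p + 5)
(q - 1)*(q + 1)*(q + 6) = q^3 + 6*q^2 - q - 6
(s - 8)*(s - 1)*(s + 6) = s^3 - 3*s^2 - 46*s + 48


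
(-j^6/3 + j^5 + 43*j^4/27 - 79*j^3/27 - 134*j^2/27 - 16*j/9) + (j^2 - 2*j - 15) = -j^6/3 + j^5 + 43*j^4/27 - 79*j^3/27 - 107*j^2/27 - 34*j/9 - 15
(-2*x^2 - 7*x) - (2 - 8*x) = -2*x^2 + x - 2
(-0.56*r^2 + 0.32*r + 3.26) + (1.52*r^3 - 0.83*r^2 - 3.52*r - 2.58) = 1.52*r^3 - 1.39*r^2 - 3.2*r + 0.68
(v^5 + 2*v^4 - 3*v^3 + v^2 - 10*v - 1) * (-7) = -7*v^5 - 14*v^4 + 21*v^3 - 7*v^2 + 70*v + 7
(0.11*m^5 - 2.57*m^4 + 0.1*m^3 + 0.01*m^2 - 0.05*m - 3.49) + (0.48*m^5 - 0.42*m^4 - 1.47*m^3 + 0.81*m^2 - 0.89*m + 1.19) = 0.59*m^5 - 2.99*m^4 - 1.37*m^3 + 0.82*m^2 - 0.94*m - 2.3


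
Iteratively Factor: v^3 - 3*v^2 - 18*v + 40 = (v - 5)*(v^2 + 2*v - 8) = (v - 5)*(v + 4)*(v - 2)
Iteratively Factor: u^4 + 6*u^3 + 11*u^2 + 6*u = (u + 3)*(u^3 + 3*u^2 + 2*u) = (u + 1)*(u + 3)*(u^2 + 2*u) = (u + 1)*(u + 2)*(u + 3)*(u)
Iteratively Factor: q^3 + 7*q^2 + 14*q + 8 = (q + 1)*(q^2 + 6*q + 8) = (q + 1)*(q + 2)*(q + 4)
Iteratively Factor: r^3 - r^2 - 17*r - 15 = (r - 5)*(r^2 + 4*r + 3) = (r - 5)*(r + 1)*(r + 3)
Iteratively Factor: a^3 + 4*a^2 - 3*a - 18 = (a + 3)*(a^2 + a - 6) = (a - 2)*(a + 3)*(a + 3)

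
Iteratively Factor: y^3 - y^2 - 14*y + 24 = (y + 4)*(y^2 - 5*y + 6) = (y - 2)*(y + 4)*(y - 3)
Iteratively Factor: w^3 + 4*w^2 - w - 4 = (w + 1)*(w^2 + 3*w - 4) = (w - 1)*(w + 1)*(w + 4)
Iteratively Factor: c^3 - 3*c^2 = (c - 3)*(c^2) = c*(c - 3)*(c)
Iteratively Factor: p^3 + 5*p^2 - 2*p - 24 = (p + 4)*(p^2 + p - 6) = (p + 3)*(p + 4)*(p - 2)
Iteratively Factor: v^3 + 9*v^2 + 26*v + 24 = (v + 4)*(v^2 + 5*v + 6) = (v + 3)*(v + 4)*(v + 2)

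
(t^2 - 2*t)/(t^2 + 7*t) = (t - 2)/(t + 7)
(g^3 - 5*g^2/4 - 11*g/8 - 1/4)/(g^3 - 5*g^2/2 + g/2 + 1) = (g + 1/4)/(g - 1)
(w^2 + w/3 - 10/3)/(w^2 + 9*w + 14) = (w - 5/3)/(w + 7)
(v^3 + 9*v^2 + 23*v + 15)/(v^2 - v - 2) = (v^2 + 8*v + 15)/(v - 2)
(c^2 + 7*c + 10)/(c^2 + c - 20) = (c + 2)/(c - 4)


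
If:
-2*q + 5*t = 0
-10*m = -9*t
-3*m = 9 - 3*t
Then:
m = 27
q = 75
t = 30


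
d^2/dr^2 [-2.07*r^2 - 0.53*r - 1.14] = -4.14000000000000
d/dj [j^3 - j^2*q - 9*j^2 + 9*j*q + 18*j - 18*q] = 3*j^2 - 2*j*q - 18*j + 9*q + 18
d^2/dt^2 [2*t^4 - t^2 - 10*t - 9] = 24*t^2 - 2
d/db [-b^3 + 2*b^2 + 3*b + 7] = -3*b^2 + 4*b + 3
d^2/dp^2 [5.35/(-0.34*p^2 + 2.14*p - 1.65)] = (1.23692*p^2 - 7.78532*p - 5.35*(0.68*p - 2.14)*(1.36*p - 4.28) + 6.0027)/(0.34*p^2 - 2.14*p + 1.65)^3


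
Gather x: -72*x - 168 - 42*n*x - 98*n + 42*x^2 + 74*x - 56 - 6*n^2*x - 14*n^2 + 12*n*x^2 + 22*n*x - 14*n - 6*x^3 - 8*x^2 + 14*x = -14*n^2 - 112*n - 6*x^3 + x^2*(12*n + 34) + x*(-6*n^2 - 20*n + 16) - 224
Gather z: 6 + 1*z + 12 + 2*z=3*z + 18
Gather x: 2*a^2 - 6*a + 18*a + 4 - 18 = 2*a^2 + 12*a - 14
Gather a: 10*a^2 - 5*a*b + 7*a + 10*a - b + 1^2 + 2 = 10*a^2 + a*(17 - 5*b) - b + 3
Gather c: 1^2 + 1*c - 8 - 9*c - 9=-8*c - 16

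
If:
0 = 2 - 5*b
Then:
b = 2/5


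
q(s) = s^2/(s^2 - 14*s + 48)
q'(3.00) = 0.72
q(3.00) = 0.60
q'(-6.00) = -0.04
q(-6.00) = 0.21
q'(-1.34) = -0.03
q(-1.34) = 0.03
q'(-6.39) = -0.04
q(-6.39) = 0.23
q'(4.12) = 2.97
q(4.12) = 2.33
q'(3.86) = 2.06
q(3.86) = 1.68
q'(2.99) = 0.71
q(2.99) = 0.59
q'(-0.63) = -0.02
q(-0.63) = 0.01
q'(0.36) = 0.02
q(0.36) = 0.00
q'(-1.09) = -0.03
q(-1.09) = 0.02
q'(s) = s^2*(14 - 2*s)/(s^2 - 14*s + 48)^2 + 2*s/(s^2 - 14*s + 48) = 2*s*(s^2 - s*(s - 7) - 14*s + 48)/(s^2 - 14*s + 48)^2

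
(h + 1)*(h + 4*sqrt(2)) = h^2 + h + 4*sqrt(2)*h + 4*sqrt(2)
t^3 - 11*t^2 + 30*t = t*(t - 6)*(t - 5)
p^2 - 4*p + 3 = (p - 3)*(p - 1)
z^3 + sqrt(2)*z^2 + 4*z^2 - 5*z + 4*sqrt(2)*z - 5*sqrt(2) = (z - 1)*(z + 5)*(z + sqrt(2))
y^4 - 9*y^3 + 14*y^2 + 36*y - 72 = (y - 6)*(y - 3)*(y - 2)*(y + 2)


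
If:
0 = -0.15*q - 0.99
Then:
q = -6.60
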